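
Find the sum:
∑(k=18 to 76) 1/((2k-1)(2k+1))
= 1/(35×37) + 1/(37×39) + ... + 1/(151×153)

Partial fractions: 1/((2k-1)(2k+1)) = (1/2)[1/(2k-1) - 1/(2k+1)]
The series telescopes:
= (1/2)[1/35 - 1/153]
= 59/5355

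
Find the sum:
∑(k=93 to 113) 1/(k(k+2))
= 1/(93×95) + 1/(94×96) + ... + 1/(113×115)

Partial fractions: 1/(k(k+2)) = (1/2)[1/k - 1/(k+2)]
Telescoping leaves the first two and last two terms:
= (1/2)[1/93 + 1/94 - 1/114 - 1/115]
= 37471/19101270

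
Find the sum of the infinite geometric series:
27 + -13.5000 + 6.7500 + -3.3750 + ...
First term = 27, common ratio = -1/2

For |r| < 1, S = a / (1 - r)
S = 27 / (1 - (-1/2))
S = 27 / (3/2)
S = 18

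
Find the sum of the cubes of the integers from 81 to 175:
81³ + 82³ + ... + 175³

Use ∑_{k=1}^{n} k³ = [n(n+1)/2]², then subtract the first 80 terms.
∑_{k=1}^{175} k³ = [175×176/2]² = 15400² = 237160000
∑_{k=1}^{80} k³ = [80×81/2]² = 3240² = 10497600
∑_{k=81}^{175} k³ = 237160000 - 10497600 = 226662400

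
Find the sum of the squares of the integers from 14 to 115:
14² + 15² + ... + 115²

Use ∑_{k=1}^{n} k² = n(n+1)(2n+1)/6, then subtract the first 13 terms.
∑_{k=1}^{115} k² = 115×116×231/6 = 513590
∑_{k=1}^{13} k² = 13×14×27/6 = 819
∑_{k=14}^{115} k² = 513590 - 819 = 512771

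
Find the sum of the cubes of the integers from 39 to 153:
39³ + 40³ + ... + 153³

Use ∑_{k=1}^{n} k³ = [n(n+1)/2]², then subtract the first 38 terms.
∑_{k=1}^{153} k³ = [153×154/2]² = 11781² = 138791961
∑_{k=1}^{38} k³ = [38×39/2]² = 741² = 549081
∑_{k=39}^{153} k³ = 138791961 - 549081 = 138242880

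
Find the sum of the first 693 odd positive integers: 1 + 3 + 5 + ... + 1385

Sum of first n odd numbers = n²
= 693²
= 480249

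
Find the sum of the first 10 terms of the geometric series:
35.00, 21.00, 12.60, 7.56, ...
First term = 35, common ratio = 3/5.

Sₙ = a(1 - rⁿ) / (1 - r)
S_10 = 35(1 - (3/5)^10) / (1 - (3/5))
S_10 = 35(1 - (59049/9765625)) / (2/5)
S_10 = 33973016/390625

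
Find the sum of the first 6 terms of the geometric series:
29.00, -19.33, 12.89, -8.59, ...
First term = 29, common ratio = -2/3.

Sₙ = a(1 - rⁿ) / (1 - r)
S_6 = 29(1 - (-2/3)^6) / (1 - (-2/3))
S_6 = 29(1 - (64/729)) / (5/3)
S_6 = 3857/243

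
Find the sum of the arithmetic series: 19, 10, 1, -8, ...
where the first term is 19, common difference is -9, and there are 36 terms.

Sₙ = n/2 × (first + last)
Last term = a + (n-1)d = 19 + (36-1)×(-9) = -296
S_36 = 36/2 × (19 + (-296))
S_36 = 36/2 × (-277) = -4986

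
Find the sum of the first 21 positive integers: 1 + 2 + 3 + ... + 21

Formula: ∑k = n(n+1)/2
= 21×22/2
= 462/2
= 231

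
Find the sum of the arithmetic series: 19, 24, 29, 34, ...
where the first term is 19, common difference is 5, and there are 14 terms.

Sₙ = n/2 × (first + last)
Last term = a + (n-1)d = 19 + (14-1)×5 = 84
S_14 = 14/2 × (19 + 84)
S_14 = 14/2 × 103 = 721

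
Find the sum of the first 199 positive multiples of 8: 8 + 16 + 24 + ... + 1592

Factor out 8: = 8(1 + 2 + ... + 199) = 8 × n(n+1)/2
= 8 × 199×200/2
= 8 × 19900
= 159200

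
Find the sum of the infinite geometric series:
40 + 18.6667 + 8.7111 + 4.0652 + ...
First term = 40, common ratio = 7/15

For |r| < 1, S = a / (1 - r)
S = 40 / (1 - (7/15))
S = 40 / (8/15)
S = 75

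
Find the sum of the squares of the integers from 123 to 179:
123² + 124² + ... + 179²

Use ∑_{k=1}^{n} k² = n(n+1)(2n+1)/6, then subtract the first 122 terms.
∑_{k=1}^{179} k² = 179×180×359/6 = 1927830
∑_{k=1}^{122} k² = 122×123×245/6 = 612745
∑_{k=123}^{179} k² = 1927830 - 612745 = 1315085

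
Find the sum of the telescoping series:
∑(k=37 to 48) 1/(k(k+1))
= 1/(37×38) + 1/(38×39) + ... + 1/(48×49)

Partial fractions: 1/(k(k+1)) = 1/k - 1/(k+1)
The series telescopes:
= (1/37 - 1/38) + (1/38 - 1/39) + ... + (1/48 - 1/49)
= 1/37 - 1/49
= 12/1813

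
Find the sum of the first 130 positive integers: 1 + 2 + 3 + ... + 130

Formula: ∑k = n(n+1)/2
= 130×131/2
= 17030/2
= 8515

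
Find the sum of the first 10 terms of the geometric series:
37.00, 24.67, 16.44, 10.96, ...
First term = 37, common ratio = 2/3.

Sₙ = a(1 - rⁿ) / (1 - r)
S_10 = 37(1 - (2/3)^10) / (1 - (2/3))
S_10 = 37(1 - (1024/59049)) / (1/3)
S_10 = 2146925/19683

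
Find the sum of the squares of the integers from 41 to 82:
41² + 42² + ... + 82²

Use ∑_{k=1}^{n} k² = n(n+1)(2n+1)/6, then subtract the first 40 terms.
∑_{k=1}^{82} k² = 82×83×165/6 = 187165
∑_{k=1}^{40} k² = 40×41×81/6 = 22140
∑_{k=41}^{82} k² = 187165 - 22140 = 165025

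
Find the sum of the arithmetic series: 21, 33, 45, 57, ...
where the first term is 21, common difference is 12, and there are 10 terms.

Sₙ = n/2 × (first + last)
Last term = a + (n-1)d = 21 + (10-1)×12 = 129
S_10 = 10/2 × (21 + 129)
S_10 = 10/2 × 150 = 750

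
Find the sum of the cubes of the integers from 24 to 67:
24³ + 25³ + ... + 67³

Use ∑_{k=1}^{n} k³ = [n(n+1)/2]², then subtract the first 23 terms.
∑_{k=1}^{67} k³ = [67×68/2]² = 2278² = 5189284
∑_{k=1}^{23} k³ = [23×24/2]² = 276² = 76176
∑_{k=24}^{67} k³ = 5189284 - 76176 = 5113108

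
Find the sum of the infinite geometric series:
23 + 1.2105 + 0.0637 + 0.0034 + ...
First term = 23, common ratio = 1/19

For |r| < 1, S = a / (1 - r)
S = 23 / (1 - (1/19))
S = 23 / (18/19)
S = 437/18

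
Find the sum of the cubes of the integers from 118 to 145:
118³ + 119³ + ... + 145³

Use ∑_{k=1}^{n} k³ = [n(n+1)/2]², then subtract the first 117 terms.
∑_{k=1}^{145} k³ = [145×146/2]² = 10585² = 112042225
∑_{k=1}^{117} k³ = [117×118/2]² = 6903² = 47651409
∑_{k=118}^{145} k³ = 112042225 - 47651409 = 64390816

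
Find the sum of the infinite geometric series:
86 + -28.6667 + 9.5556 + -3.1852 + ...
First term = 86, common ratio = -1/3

For |r| < 1, S = a / (1 - r)
S = 86 / (1 - (-1/3))
S = 86 / (4/3)
S = 129/2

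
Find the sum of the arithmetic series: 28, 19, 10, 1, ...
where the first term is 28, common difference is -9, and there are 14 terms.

Sₙ = n/2 × (first + last)
Last term = a + (n-1)d = 28 + (14-1)×(-9) = -89
S_14 = 14/2 × (28 + (-89))
S_14 = 14/2 × (-61) = -427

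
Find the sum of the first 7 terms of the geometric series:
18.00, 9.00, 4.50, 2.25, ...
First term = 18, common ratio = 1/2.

Sₙ = a(1 - rⁿ) / (1 - r)
S_7 = 18(1 - (1/2)^7) / (1 - (1/2))
S_7 = 18(1 - (1/128)) / (1/2)
S_7 = 1143/32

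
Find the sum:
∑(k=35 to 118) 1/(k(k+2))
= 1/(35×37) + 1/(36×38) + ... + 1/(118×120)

Partial fractions: 1/(k(k+2)) = (1/2)[1/k - 1/(k+2)]
Telescoping leaves the first two and last two terms:
= (1/2)[1/35 + 1/36 - 1/119 - 1/120]
= 1697/85680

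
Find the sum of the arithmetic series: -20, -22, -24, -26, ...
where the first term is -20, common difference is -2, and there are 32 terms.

Sₙ = n/2 × (first + last)
Last term = a + (n-1)d = -20 + (32-1)×(-2) = -82
S_32 = 32/2 × (-20 + (-82))
S_32 = 32/2 × (-102) = -1632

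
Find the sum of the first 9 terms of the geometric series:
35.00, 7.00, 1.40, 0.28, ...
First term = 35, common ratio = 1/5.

Sₙ = a(1 - rⁿ) / (1 - r)
S_9 = 35(1 - (1/5)^9) / (1 - (1/5))
S_9 = 35(1 - (1/1953125)) / (4/5)
S_9 = 3417967/78125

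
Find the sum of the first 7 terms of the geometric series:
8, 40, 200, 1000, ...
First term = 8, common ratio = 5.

Sₙ = a(1 - rⁿ) / (1 - r)
S_7 = 8(1 - 5^7) / (1 - 5)
S_7 = 8(1 - 78125) / (-4)
S_7 = 156248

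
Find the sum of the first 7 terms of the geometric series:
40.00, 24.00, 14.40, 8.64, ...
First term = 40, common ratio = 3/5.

Sₙ = a(1 - rⁿ) / (1 - r)
S_7 = 40(1 - (3/5)^7) / (1 - (3/5))
S_7 = 40(1 - (2187/78125)) / (2/5)
S_7 = 303752/3125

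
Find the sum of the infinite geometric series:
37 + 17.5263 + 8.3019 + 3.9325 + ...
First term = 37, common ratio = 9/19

For |r| < 1, S = a / (1 - r)
S = 37 / (1 - (9/19))
S = 37 / (10/19)
S = 703/10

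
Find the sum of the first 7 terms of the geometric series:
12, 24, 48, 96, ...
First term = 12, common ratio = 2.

Sₙ = a(1 - rⁿ) / (1 - r)
S_7 = 12(1 - 2^7) / (1 - 2)
S_7 = 12(1 - 128) / (-1)
S_7 = 1524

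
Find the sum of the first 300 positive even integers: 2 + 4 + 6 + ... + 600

Sum of first n even numbers = n(n+1)
= 300×301
= 90300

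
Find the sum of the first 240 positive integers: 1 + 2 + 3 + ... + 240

Formula: ∑k = n(n+1)/2
= 240×241/2
= 57840/2
= 28920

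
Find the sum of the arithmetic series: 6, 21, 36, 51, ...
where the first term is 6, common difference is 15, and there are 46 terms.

Sₙ = n/2 × (first + last)
Last term = a + (n-1)d = 6 + (46-1)×15 = 681
S_46 = 46/2 × (6 + 681)
S_46 = 46/2 × 687 = 15801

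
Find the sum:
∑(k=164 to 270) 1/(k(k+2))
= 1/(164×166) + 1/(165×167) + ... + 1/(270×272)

Partial fractions: 1/(k(k+2)) = (1/2)[1/k - 1/(k+2)]
Telescoping leaves the first two and last two terms:
= (1/2)[1/164 + 1/165 - 1/271 - 1/272]
= 2389417/997323360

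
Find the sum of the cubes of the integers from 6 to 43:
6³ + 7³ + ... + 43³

Use ∑_{k=1}^{n} k³ = [n(n+1)/2]², then subtract the first 5 terms.
∑_{k=1}^{43} k³ = [43×44/2]² = 946² = 894916
∑_{k=1}^{5} k³ = [5×6/2]² = 15² = 225
∑_{k=6}^{43} k³ = 894916 - 225 = 894691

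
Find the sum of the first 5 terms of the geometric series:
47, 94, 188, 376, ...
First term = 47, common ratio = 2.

Sₙ = a(1 - rⁿ) / (1 - r)
S_5 = 47(1 - 2^5) / (1 - 2)
S_5 = 47(1 - 32) / (-1)
S_5 = 1457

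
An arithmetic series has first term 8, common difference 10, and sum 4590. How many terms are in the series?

Using S = n/2 × [2a + (n-1)d]
4590 = n/2 × [2(8) + (n-1)(10)]
4590 = n/2 × [16 + 10n - 10]
9180 = n × [6 + 10n]
10n² + (6)n - 9180 = 0
Discriminant: Δ = (6)² - 4(10)(-9180) = 36 + 367200 = 367236
√Δ = 606
n = [-(6) + √Δ] / (2·10) = (-6 + 606) / 20 = 600 / 20 = 30
(The negative root is discarded since n must be a positive integer.)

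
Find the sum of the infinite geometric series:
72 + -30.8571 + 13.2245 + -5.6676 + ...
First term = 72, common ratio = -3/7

For |r| < 1, S = a / (1 - r)
S = 72 / (1 - (-3/7))
S = 72 / (10/7)
S = 252/5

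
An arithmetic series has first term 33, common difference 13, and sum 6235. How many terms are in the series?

Using S = n/2 × [2a + (n-1)d]
6235 = n/2 × [2(33) + (n-1)(13)]
6235 = n/2 × [66 + 13n - 13]
12470 = n × [53 + 13n]
13n² + (53)n - 12470 = 0
Discriminant: Δ = (53)² - 4(13)(-12470) = 2809 + 648440 = 651249
√Δ = 807
n = [-(53) + √Δ] / (2·13) = (-53 + 807) / 26 = 754 / 26 = 29
(The negative root is discarded since n must be a positive integer.)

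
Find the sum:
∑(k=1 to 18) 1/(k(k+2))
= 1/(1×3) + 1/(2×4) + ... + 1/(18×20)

Partial fractions: 1/(k(k+2)) = (1/2)[1/k - 1/(k+2)]
Telescoping leaves the first two and last two terms:
= (1/2)[1/1 + 1/2 - 1/19 - 1/20]
= 531/760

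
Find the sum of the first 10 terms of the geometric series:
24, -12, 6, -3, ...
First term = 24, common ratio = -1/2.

Sₙ = a(1 - rⁿ) / (1 - r)
S_10 = 24(1 - (-1/2)^10) / (1 - (-1/2))
S_10 = 24(1 - (1/1024)) / (3/2)
S_10 = 1023/64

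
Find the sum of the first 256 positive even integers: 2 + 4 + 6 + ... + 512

Sum of first n even numbers = n(n+1)
= 256×257
= 65792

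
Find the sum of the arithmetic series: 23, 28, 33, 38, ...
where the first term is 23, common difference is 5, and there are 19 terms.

Sₙ = n/2 × (first + last)
Last term = a + (n-1)d = 23 + (19-1)×5 = 113
S_19 = 19/2 × (23 + 113)
S_19 = 19/2 × 136 = 1292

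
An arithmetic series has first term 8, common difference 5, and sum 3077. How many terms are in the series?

Using S = n/2 × [2a + (n-1)d]
3077 = n/2 × [2(8) + (n-1)(5)]
3077 = n/2 × [16 + 5n - 5]
6154 = n × [11 + 5n]
5n² + (11)n - 6154 = 0
Discriminant: Δ = (11)² - 4(5)(-6154) = 121 + 123080 = 123201
√Δ = 351
n = [-(11) + √Δ] / (2·5) = (-11 + 351) / 10 = 340 / 10 = 34
(The negative root is discarded since n must be a positive integer.)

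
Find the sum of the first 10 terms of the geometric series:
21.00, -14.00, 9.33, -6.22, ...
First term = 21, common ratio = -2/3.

Sₙ = a(1 - rⁿ) / (1 - r)
S_10 = 21(1 - (-2/3)^10) / (1 - (-2/3))
S_10 = 21(1 - (1024/59049)) / (5/3)
S_10 = 81235/6561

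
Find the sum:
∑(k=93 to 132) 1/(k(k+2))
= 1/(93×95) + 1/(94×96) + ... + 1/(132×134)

Partial fractions: 1/(k(k+2)) = (1/2)[1/k - 1/(k+2)]
Telescoping leaves the first two and last two terms:
= (1/2)[1/93 + 1/94 - 1/133 - 1/134]
= 124825/38949981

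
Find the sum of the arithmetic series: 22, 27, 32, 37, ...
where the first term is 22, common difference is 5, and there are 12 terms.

Sₙ = n/2 × (first + last)
Last term = a + (n-1)d = 22 + (12-1)×5 = 77
S_12 = 12/2 × (22 + 77)
S_12 = 12/2 × 99 = 594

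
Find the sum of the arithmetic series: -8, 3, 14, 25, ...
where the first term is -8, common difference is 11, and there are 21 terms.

Sₙ = n/2 × (first + last)
Last term = a + (n-1)d = -8 + (21-1)×11 = 212
S_21 = 21/2 × (-8 + 212)
S_21 = 21/2 × 204 = 2142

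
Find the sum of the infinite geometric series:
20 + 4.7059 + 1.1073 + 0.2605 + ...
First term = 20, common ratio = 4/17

For |r| < 1, S = a / (1 - r)
S = 20 / (1 - (4/17))
S = 20 / (13/17)
S = 340/13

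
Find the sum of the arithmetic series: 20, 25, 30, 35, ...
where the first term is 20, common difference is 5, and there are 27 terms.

Sₙ = n/2 × (first + last)
Last term = a + (n-1)d = 20 + (27-1)×5 = 150
S_27 = 27/2 × (20 + 150)
S_27 = 27/2 × 170 = 2295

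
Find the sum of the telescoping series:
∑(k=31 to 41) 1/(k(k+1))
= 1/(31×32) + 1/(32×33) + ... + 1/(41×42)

Partial fractions: 1/(k(k+1)) = 1/k - 1/(k+1)
The series telescopes:
= (1/31 - 1/32) + (1/32 - 1/33) + ... + (1/41 - 1/42)
= 1/31 - 1/42
= 11/1302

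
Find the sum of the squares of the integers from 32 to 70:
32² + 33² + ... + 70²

Use ∑_{k=1}^{n} k² = n(n+1)(2n+1)/6, then subtract the first 31 terms.
∑_{k=1}^{70} k² = 70×71×141/6 = 116795
∑_{k=1}^{31} k² = 31×32×63/6 = 10416
∑_{k=32}^{70} k² = 116795 - 10416 = 106379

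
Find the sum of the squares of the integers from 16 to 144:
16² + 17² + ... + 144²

Use ∑_{k=1}^{n} k² = n(n+1)(2n+1)/6, then subtract the first 15 terms.
∑_{k=1}^{144} k² = 144×145×289/6 = 1005720
∑_{k=1}^{15} k² = 15×16×31/6 = 1240
∑_{k=16}^{144} k² = 1005720 - 1240 = 1004480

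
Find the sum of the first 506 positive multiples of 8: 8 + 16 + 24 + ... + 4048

Factor out 8: = 8(1 + 2 + ... + 506) = 8 × n(n+1)/2
= 8 × 506×507/2
= 8 × 128271
= 1026168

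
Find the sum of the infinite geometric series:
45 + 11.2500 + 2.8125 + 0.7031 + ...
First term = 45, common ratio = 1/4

For |r| < 1, S = a / (1 - r)
S = 45 / (1 - (1/4))
S = 45 / (3/4)
S = 60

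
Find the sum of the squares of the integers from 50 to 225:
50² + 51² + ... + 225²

Use ∑_{k=1}^{n} k² = n(n+1)(2n+1)/6, then subtract the first 49 terms.
∑_{k=1}^{225} k² = 225×226×451/6 = 3822225
∑_{k=1}^{49} k² = 49×50×99/6 = 40425
∑_{k=50}^{225} k² = 3822225 - 40425 = 3781800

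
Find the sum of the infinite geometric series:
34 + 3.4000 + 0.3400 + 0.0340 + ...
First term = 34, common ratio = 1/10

For |r| < 1, S = a / (1 - r)
S = 34 / (1 - (1/10))
S = 34 / (9/10)
S = 340/9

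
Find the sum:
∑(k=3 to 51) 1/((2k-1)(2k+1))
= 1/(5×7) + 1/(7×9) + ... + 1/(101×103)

Partial fractions: 1/((2k-1)(2k+1)) = (1/2)[1/(2k-1) - 1/(2k+1)]
The series telescopes:
= (1/2)[1/5 - 1/103]
= 49/515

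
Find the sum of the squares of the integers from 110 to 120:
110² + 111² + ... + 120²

Use ∑_{k=1}^{n} k² = n(n+1)(2n+1)/6, then subtract the first 109 terms.
∑_{k=1}^{120} k² = 120×121×241/6 = 583220
∑_{k=1}^{109} k² = 109×110×219/6 = 437635
∑_{k=110}^{120} k² = 583220 - 437635 = 145585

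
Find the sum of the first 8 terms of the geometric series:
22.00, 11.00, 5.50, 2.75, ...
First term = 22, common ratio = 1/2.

Sₙ = a(1 - rⁿ) / (1 - r)
S_8 = 22(1 - (1/2)^8) / (1 - (1/2))
S_8 = 22(1 - (1/256)) / (1/2)
S_8 = 2805/64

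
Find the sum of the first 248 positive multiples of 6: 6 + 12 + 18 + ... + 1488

Factor out 6: = 6(1 + 2 + ... + 248) = 6 × n(n+1)/2
= 6 × 248×249/2
= 6 × 30876
= 185256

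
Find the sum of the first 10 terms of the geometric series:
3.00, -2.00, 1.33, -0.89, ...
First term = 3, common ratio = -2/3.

Sₙ = a(1 - rⁿ) / (1 - r)
S_10 = 3(1 - (-2/3)^10) / (1 - (-2/3))
S_10 = 3(1 - (1024/59049)) / (5/3)
S_10 = 11605/6561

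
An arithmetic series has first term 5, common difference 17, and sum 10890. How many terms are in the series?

Using S = n/2 × [2a + (n-1)d]
10890 = n/2 × [2(5) + (n-1)(17)]
10890 = n/2 × [10 + 17n - 17]
21780 = n × [-7 + 17n]
17n² + (-7)n - 21780 = 0
Discriminant: Δ = (-7)² - 4(17)(-21780) = 49 + 1481040 = 1481089
√Δ = 1217
n = [-(-7) + √Δ] / (2·17) = (7 + 1217) / 34 = 1224 / 34 = 36
(The negative root is discarded since n must be a positive integer.)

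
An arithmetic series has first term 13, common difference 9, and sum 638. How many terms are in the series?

Using S = n/2 × [2a + (n-1)d]
638 = n/2 × [2(13) + (n-1)(9)]
638 = n/2 × [26 + 9n - 9]
1276 = n × [17 + 9n]
9n² + (17)n - 1276 = 0
Discriminant: Δ = (17)² - 4(9)(-1276) = 289 + 45936 = 46225
√Δ = 215
n = [-(17) + √Δ] / (2·9) = (-17 + 215) / 18 = 198 / 18 = 11
(The negative root is discarded since n must be a positive integer.)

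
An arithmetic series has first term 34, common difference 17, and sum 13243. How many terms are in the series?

Using S = n/2 × [2a + (n-1)d]
13243 = n/2 × [2(34) + (n-1)(17)]
13243 = n/2 × [68 + 17n - 17]
26486 = n × [51 + 17n]
17n² + (51)n - 26486 = 0
Discriminant: Δ = (51)² - 4(17)(-26486) = 2601 + 1801048 = 1803649
√Δ = 1343
n = [-(51) + √Δ] / (2·17) = (-51 + 1343) / 34 = 1292 / 34 = 38
(The negative root is discarded since n must be a positive integer.)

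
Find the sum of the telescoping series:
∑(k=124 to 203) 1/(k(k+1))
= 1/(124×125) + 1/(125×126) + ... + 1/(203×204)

Partial fractions: 1/(k(k+1)) = 1/k - 1/(k+1)
The series telescopes:
= (1/124 - 1/125) + (1/125 - 1/126) + ... + (1/203 - 1/204)
= 1/124 - 1/204
= 5/1581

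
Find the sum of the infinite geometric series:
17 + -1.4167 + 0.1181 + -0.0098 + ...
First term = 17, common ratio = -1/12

For |r| < 1, S = a / (1 - r)
S = 17 / (1 - (-1/12))
S = 17 / (13/12)
S = 204/13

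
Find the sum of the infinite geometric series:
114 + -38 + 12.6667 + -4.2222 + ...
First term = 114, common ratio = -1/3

For |r| < 1, S = a / (1 - r)
S = 114 / (1 - (-1/3))
S = 114 / (4/3)
S = 171/2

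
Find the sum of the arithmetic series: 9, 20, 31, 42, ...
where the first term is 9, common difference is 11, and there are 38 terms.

Sₙ = n/2 × (first + last)
Last term = a + (n-1)d = 9 + (38-1)×11 = 416
S_38 = 38/2 × (9 + 416)
S_38 = 38/2 × 425 = 8075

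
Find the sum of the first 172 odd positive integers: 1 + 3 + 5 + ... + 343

Sum of first n odd numbers = n²
= 172²
= 29584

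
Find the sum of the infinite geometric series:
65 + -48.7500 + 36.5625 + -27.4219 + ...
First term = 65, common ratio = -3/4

For |r| < 1, S = a / (1 - r)
S = 65 / (1 - (-3/4))
S = 65 / (7/4)
S = 260/7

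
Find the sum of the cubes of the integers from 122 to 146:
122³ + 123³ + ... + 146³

Use ∑_{k=1}^{n} k³ = [n(n+1)/2]², then subtract the first 121 terms.
∑_{k=1}^{146} k³ = [146×147/2]² = 10731² = 115154361
∑_{k=1}^{121} k³ = [121×122/2]² = 7381² = 54479161
∑_{k=122}^{146} k³ = 115154361 - 54479161 = 60675200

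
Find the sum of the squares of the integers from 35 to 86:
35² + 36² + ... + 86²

Use ∑_{k=1}^{n} k² = n(n+1)(2n+1)/6, then subtract the first 34 terms.
∑_{k=1}^{86} k² = 86×87×173/6 = 215731
∑_{k=1}^{34} k² = 34×35×69/6 = 13685
∑_{k=35}^{86} k² = 215731 - 13685 = 202046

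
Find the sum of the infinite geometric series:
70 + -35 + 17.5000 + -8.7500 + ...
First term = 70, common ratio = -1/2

For |r| < 1, S = a / (1 - r)
S = 70 / (1 - (-1/2))
S = 70 / (3/2)
S = 140/3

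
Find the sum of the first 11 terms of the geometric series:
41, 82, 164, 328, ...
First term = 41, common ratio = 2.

Sₙ = a(1 - rⁿ) / (1 - r)
S_11 = 41(1 - 2^11) / (1 - 2)
S_11 = 41(1 - 2048) / (-1)
S_11 = 83927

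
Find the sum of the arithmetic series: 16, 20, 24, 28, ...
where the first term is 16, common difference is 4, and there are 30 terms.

Sₙ = n/2 × (first + last)
Last term = a + (n-1)d = 16 + (30-1)×4 = 132
S_30 = 30/2 × (16 + 132)
S_30 = 30/2 × 148 = 2220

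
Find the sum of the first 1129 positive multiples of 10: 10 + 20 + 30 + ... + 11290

Factor out 10: = 10(1 + 2 + ... + 1129) = 10 × n(n+1)/2
= 10 × 1129×1130/2
= 10 × 637885
= 6378850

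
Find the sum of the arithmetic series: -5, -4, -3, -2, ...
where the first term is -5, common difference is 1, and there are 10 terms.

Sₙ = n/2 × (first + last)
Last term = a + (n-1)d = -5 + (10-1)×1 = 4
S_10 = 10/2 × (-5 + 4)
S_10 = 10/2 × (-1) = -5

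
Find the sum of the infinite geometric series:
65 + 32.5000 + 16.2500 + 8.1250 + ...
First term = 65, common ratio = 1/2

For |r| < 1, S = a / (1 - r)
S = 65 / (1 - (1/2))
S = 65 / (1/2)
S = 130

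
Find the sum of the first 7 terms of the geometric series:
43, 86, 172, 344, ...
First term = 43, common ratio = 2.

Sₙ = a(1 - rⁿ) / (1 - r)
S_7 = 43(1 - 2^7) / (1 - 2)
S_7 = 43(1 - 128) / (-1)
S_7 = 5461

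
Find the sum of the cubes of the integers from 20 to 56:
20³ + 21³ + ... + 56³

Use ∑_{k=1}^{n} k³ = [n(n+1)/2]², then subtract the first 19 terms.
∑_{k=1}^{56} k³ = [56×57/2]² = 1596² = 2547216
∑_{k=1}^{19} k³ = [19×20/2]² = 190² = 36100
∑_{k=20}^{56} k³ = 2547216 - 36100 = 2511116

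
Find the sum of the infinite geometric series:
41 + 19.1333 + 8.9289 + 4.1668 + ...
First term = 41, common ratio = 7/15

For |r| < 1, S = a / (1 - r)
S = 41 / (1 - (7/15))
S = 41 / (8/15)
S = 615/8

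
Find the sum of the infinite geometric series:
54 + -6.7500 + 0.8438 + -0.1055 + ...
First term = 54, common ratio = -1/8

For |r| < 1, S = a / (1 - r)
S = 54 / (1 - (-1/8))
S = 54 / (9/8)
S = 48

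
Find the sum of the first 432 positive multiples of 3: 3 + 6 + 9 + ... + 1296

Factor out 3: = 3(1 + 2 + ... + 432) = 3 × n(n+1)/2
= 3 × 432×433/2
= 3 × 93528
= 280584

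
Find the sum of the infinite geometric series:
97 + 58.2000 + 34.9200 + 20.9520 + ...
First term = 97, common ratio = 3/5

For |r| < 1, S = a / (1 - r)
S = 97 / (1 - (3/5))
S = 97 / (2/5)
S = 485/2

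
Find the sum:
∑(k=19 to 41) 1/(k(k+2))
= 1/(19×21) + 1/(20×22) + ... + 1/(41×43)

Partial fractions: 1/(k(k+2)) = (1/2)[1/k - 1/(k+2)]
Telescoping leaves the first two and last two terms:
= (1/2)[1/19 + 1/20 - 1/42 - 1/43]
= 19067/686280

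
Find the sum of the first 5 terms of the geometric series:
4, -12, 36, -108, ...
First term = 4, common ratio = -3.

Sₙ = a(1 - rⁿ) / (1 - r)
S_5 = 4(1 - (-3)^5) / (1 - (-3))
S_5 = 4(1 - (-243)) / (4)
S_5 = 244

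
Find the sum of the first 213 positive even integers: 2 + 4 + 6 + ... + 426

Sum of first n even numbers = n(n+1)
= 213×214
= 45582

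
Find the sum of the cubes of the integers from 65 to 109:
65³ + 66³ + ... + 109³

Use ∑_{k=1}^{n} k³ = [n(n+1)/2]², then subtract the first 64 terms.
∑_{k=1}^{109} k³ = [109×110/2]² = 5995² = 35940025
∑_{k=1}^{64} k³ = [64×65/2]² = 2080² = 4326400
∑_{k=65}^{109} k³ = 35940025 - 4326400 = 31613625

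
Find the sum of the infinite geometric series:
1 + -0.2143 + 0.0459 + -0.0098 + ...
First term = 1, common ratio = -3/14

For |r| < 1, S = a / (1 - r)
S = 1 / (1 - (-3/14))
S = 1 / (17/14)
S = 14/17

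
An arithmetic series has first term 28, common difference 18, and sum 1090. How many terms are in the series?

Using S = n/2 × [2a + (n-1)d]
1090 = n/2 × [2(28) + (n-1)(18)]
1090 = n/2 × [56 + 18n - 18]
2180 = n × [38 + 18n]
18n² + (38)n - 2180 = 0
Discriminant: Δ = (38)² - 4(18)(-2180) = 1444 + 156960 = 158404
√Δ = 398
n = [-(38) + √Δ] / (2·18) = (-38 + 398) / 36 = 360 / 36 = 10
(The negative root is discarded since n must be a positive integer.)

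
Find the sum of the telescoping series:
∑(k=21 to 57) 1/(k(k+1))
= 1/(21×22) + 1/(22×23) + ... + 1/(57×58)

Partial fractions: 1/(k(k+1)) = 1/k - 1/(k+1)
The series telescopes:
= (1/21 - 1/22) + (1/22 - 1/23) + ... + (1/57 - 1/58)
= 1/21 - 1/58
= 37/1218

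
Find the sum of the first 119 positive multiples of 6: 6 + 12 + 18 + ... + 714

Factor out 6: = 6(1 + 2 + ... + 119) = 6 × n(n+1)/2
= 6 × 119×120/2
= 6 × 7140
= 42840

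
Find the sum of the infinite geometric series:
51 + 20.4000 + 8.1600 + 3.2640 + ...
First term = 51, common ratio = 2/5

For |r| < 1, S = a / (1 - r)
S = 51 / (1 - (2/5))
S = 51 / (3/5)
S = 85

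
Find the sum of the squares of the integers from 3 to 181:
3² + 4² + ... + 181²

Use ∑_{k=1}^{n} k² = n(n+1)(2n+1)/6, then subtract the first 2 terms.
∑_{k=1}^{181} k² = 181×182×363/6 = 1992991
∑_{k=1}^{2} k² = 2×3×5/6 = 5
∑_{k=3}^{181} k² = 1992991 - 5 = 1992986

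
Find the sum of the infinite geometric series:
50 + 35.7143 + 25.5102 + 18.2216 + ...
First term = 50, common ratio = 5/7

For |r| < 1, S = a / (1 - r)
S = 50 / (1 - (5/7))
S = 50 / (2/7)
S = 175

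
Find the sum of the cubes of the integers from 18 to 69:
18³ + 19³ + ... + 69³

Use ∑_{k=1}^{n} k³ = [n(n+1)/2]², then subtract the first 17 terms.
∑_{k=1}^{69} k³ = [69×70/2]² = 2415² = 5832225
∑_{k=1}^{17} k³ = [17×18/2]² = 153² = 23409
∑_{k=18}^{69} k³ = 5832225 - 23409 = 5808816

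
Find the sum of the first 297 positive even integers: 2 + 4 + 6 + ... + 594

Sum of first n even numbers = n(n+1)
= 297×298
= 88506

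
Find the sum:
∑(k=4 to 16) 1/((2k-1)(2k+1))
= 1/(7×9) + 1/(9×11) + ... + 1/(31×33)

Partial fractions: 1/((2k-1)(2k+1)) = (1/2)[1/(2k-1) - 1/(2k+1)]
The series telescopes:
= (1/2)[1/7 - 1/33]
= 13/231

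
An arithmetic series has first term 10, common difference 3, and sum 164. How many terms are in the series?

Using S = n/2 × [2a + (n-1)d]
164 = n/2 × [2(10) + (n-1)(3)]
164 = n/2 × [20 + 3n - 3]
328 = n × [17 + 3n]
3n² + (17)n - 328 = 0
Discriminant: Δ = (17)² - 4(3)(-328) = 289 + 3936 = 4225
√Δ = 65
n = [-(17) + √Δ] / (2·3) = (-17 + 65) / 6 = 48 / 6 = 8
(The negative root is discarded since n must be a positive integer.)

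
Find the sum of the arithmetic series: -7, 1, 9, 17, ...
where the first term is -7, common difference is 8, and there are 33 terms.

Sₙ = n/2 × (first + last)
Last term = a + (n-1)d = -7 + (33-1)×8 = 249
S_33 = 33/2 × (-7 + 249)
S_33 = 33/2 × 242 = 3993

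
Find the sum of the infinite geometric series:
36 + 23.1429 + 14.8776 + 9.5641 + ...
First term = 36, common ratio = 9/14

For |r| < 1, S = a / (1 - r)
S = 36 / (1 - (9/14))
S = 36 / (5/14)
S = 504/5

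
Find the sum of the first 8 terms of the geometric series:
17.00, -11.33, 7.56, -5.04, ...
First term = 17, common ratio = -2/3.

Sₙ = a(1 - rⁿ) / (1 - r)
S_8 = 17(1 - (-2/3)^8) / (1 - (-2/3))
S_8 = 17(1 - (256/6561)) / (5/3)
S_8 = 21437/2187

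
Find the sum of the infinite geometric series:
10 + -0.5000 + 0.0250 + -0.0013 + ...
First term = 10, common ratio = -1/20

For |r| < 1, S = a / (1 - r)
S = 10 / (1 - (-1/20))
S = 10 / (21/20)
S = 200/21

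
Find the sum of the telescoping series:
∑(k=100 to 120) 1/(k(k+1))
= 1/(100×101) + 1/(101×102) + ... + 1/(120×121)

Partial fractions: 1/(k(k+1)) = 1/k - 1/(k+1)
The series telescopes:
= (1/100 - 1/101) + (1/101 - 1/102) + ... + (1/120 - 1/121)
= 1/100 - 1/121
= 21/12100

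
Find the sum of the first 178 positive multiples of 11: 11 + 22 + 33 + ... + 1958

Factor out 11: = 11(1 + 2 + ... + 178) = 11 × n(n+1)/2
= 11 × 178×179/2
= 11 × 15931
= 175241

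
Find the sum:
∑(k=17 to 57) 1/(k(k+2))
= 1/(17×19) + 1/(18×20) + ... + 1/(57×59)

Partial fractions: 1/(k(k+2)) = (1/2)[1/k - 1/(k+2)]
Telescoping leaves the first two and last two terms:
= (1/2)[1/17 + 1/18 - 1/58 - 1/59]
= 10496/261783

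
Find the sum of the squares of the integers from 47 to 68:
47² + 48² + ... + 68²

Use ∑_{k=1}^{n} k² = n(n+1)(2n+1)/6, then subtract the first 46 terms.
∑_{k=1}^{68} k² = 68×69×137/6 = 107134
∑_{k=1}^{46} k² = 46×47×93/6 = 33511
∑_{k=47}^{68} k² = 107134 - 33511 = 73623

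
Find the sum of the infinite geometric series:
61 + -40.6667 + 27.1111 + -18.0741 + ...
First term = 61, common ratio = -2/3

For |r| < 1, S = a / (1 - r)
S = 61 / (1 - (-2/3))
S = 61 / (5/3)
S = 183/5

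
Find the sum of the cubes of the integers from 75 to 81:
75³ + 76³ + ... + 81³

Use ∑_{k=1}^{n} k³ = [n(n+1)/2]², then subtract the first 74 terms.
∑_{k=1}^{81} k³ = [81×82/2]² = 3321² = 11029041
∑_{k=1}^{74} k³ = [74×75/2]² = 2775² = 7700625
∑_{k=75}^{81} k³ = 11029041 - 7700625 = 3328416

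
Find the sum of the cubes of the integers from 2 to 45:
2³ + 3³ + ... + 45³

Use ∑_{k=1}^{n} k³ = [n(n+1)/2]², then subtract the first 1 terms.
∑_{k=1}^{45} k³ = [45×46/2]² = 1035² = 1071225
∑_{k=1}^{1} k³ = [1×2/2]² = 1² = 1
∑_{k=2}^{45} k³ = 1071225 - 1 = 1071224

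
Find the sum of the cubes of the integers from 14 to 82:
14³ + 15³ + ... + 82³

Use ∑_{k=1}^{n} k³ = [n(n+1)/2]², then subtract the first 13 terms.
∑_{k=1}^{82} k³ = [82×83/2]² = 3403² = 11580409
∑_{k=1}^{13} k³ = [13×14/2]² = 91² = 8281
∑_{k=14}^{82} k³ = 11580409 - 8281 = 11572128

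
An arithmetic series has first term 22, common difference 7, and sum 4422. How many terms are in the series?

Using S = n/2 × [2a + (n-1)d]
4422 = n/2 × [2(22) + (n-1)(7)]
4422 = n/2 × [44 + 7n - 7]
8844 = n × [37 + 7n]
7n² + (37)n - 8844 = 0
Discriminant: Δ = (37)² - 4(7)(-8844) = 1369 + 247632 = 249001
√Δ = 499
n = [-(37) + √Δ] / (2·7) = (-37 + 499) / 14 = 462 / 14 = 33
(The negative root is discarded since n must be a positive integer.)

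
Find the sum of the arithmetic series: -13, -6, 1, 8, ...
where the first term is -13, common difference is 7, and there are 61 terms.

Sₙ = n/2 × (first + last)
Last term = a + (n-1)d = -13 + (61-1)×7 = 407
S_61 = 61/2 × (-13 + 407)
S_61 = 61/2 × 394 = 12017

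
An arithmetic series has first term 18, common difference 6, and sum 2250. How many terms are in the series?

Using S = n/2 × [2a + (n-1)d]
2250 = n/2 × [2(18) + (n-1)(6)]
2250 = n/2 × [36 + 6n - 6]
4500 = n × [30 + 6n]
6n² + (30)n - 4500 = 0
Discriminant: Δ = (30)² - 4(6)(-4500) = 900 + 108000 = 108900
√Δ = 330
n = [-(30) + √Δ] / (2·6) = (-30 + 330) / 12 = 300 / 12 = 25
(The negative root is discarded since n must be a positive integer.)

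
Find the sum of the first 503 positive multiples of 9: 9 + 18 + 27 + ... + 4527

Factor out 9: = 9(1 + 2 + ... + 503) = 9 × n(n+1)/2
= 9 × 503×504/2
= 9 × 126756
= 1140804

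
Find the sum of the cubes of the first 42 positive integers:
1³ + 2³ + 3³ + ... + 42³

Formula: ∑k³ = [n(n+1)/2]²
= [42×43/2]²
= 903²
= 815409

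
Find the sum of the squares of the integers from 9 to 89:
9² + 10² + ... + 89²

Use ∑_{k=1}^{n} k² = n(n+1)(2n+1)/6, then subtract the first 8 terms.
∑_{k=1}^{89} k² = 89×90×179/6 = 238965
∑_{k=1}^{8} k² = 8×9×17/6 = 204
∑_{k=9}^{89} k² = 238965 - 204 = 238761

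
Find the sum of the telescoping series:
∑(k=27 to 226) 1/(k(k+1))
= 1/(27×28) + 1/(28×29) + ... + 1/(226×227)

Partial fractions: 1/(k(k+1)) = 1/k - 1/(k+1)
The series telescopes:
= (1/27 - 1/28) + (1/28 - 1/29) + ... + (1/226 - 1/227)
= 1/27 - 1/227
= 200/6129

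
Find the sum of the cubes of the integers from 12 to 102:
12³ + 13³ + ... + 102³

Use ∑_{k=1}^{n} k³ = [n(n+1)/2]², then subtract the first 11 terms.
∑_{k=1}^{102} k³ = [102×103/2]² = 5253² = 27594009
∑_{k=1}^{11} k³ = [11×12/2]² = 66² = 4356
∑_{k=12}^{102} k³ = 27594009 - 4356 = 27589653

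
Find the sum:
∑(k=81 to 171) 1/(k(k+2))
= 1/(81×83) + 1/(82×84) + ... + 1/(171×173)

Partial fractions: 1/(k(k+2)) = (1/2)[1/k - 1/(k+2)]
Telescoping leaves the first two and last two terms:
= (1/2)[1/81 + 1/82 - 1/172 - 1/173]
= 1279369/197639352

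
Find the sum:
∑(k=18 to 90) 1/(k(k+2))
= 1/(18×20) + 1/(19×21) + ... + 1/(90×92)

Partial fractions: 1/(k(k+2)) = (1/2)[1/k - 1/(k+2)]
Telescoping leaves the first two and last two terms:
= (1/2)[1/18 + 1/19 - 1/91 - 1/92]
= 123589/2863224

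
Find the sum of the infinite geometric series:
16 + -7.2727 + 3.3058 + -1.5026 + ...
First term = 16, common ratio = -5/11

For |r| < 1, S = a / (1 - r)
S = 16 / (1 - (-5/11))
S = 16 / (16/11)
S = 11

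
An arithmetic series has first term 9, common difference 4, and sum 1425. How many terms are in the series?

Using S = n/2 × [2a + (n-1)d]
1425 = n/2 × [2(9) + (n-1)(4)]
1425 = n/2 × [18 + 4n - 4]
2850 = n × [14 + 4n]
4n² + (14)n - 2850 = 0
Discriminant: Δ = (14)² - 4(4)(-2850) = 196 + 45600 = 45796
√Δ = 214
n = [-(14) + √Δ] / (2·4) = (-14 + 214) / 8 = 200 / 8 = 25
(The negative root is discarded since n must be a positive integer.)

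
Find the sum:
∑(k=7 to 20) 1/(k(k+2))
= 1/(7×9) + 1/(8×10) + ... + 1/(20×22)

Partial fractions: 1/(k(k+2)) = (1/2)[1/k - 1/(k+2)]
Telescoping leaves the first two and last two terms:
= (1/2)[1/7 + 1/8 - 1/21 - 1/22]
= 323/3696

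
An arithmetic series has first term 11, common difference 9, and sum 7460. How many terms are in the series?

Using S = n/2 × [2a + (n-1)d]
7460 = n/2 × [2(11) + (n-1)(9)]
7460 = n/2 × [22 + 9n - 9]
14920 = n × [13 + 9n]
9n² + (13)n - 14920 = 0
Discriminant: Δ = (13)² - 4(9)(-14920) = 169 + 537120 = 537289
√Δ = 733
n = [-(13) + √Δ] / (2·9) = (-13 + 733) / 18 = 720 / 18 = 40
(The negative root is discarded since n must be a positive integer.)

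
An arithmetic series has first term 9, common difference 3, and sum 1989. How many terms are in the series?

Using S = n/2 × [2a + (n-1)d]
1989 = n/2 × [2(9) + (n-1)(3)]
1989 = n/2 × [18 + 3n - 3]
3978 = n × [15 + 3n]
3n² + (15)n - 3978 = 0
Discriminant: Δ = (15)² - 4(3)(-3978) = 225 + 47736 = 47961
√Δ = 219
n = [-(15) + √Δ] / (2·3) = (-15 + 219) / 6 = 204 / 6 = 34
(The negative root is discarded since n must be a positive integer.)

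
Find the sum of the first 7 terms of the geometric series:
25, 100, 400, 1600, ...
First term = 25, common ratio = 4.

Sₙ = a(1 - rⁿ) / (1 - r)
S_7 = 25(1 - 4^7) / (1 - 4)
S_7 = 25(1 - 16384) / (-3)
S_7 = 136525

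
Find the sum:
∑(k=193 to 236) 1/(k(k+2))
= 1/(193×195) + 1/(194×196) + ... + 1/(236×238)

Partial fractions: 1/(k(k+2)) = (1/2)[1/k - 1/(k+2)]
Telescoping leaves the first two and last two terms:
= (1/2)[1/193 + 1/194 - 1/237 - 1/238]
= 1011043/1055976726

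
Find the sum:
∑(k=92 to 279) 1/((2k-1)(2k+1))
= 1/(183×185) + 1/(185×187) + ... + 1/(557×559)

Partial fractions: 1/((2k-1)(2k+1)) = (1/2)[1/(2k-1) - 1/(2k+1)]
The series telescopes:
= (1/2)[1/183 - 1/559]
= 188/102297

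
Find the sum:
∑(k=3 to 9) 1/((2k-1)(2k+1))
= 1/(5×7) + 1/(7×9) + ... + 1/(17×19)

Partial fractions: 1/((2k-1)(2k+1)) = (1/2)[1/(2k-1) - 1/(2k+1)]
The series telescopes:
= (1/2)[1/5 - 1/19]
= 7/95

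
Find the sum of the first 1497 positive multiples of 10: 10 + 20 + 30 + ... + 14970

Factor out 10: = 10(1 + 2 + ... + 1497) = 10 × n(n+1)/2
= 10 × 1497×1498/2
= 10 × 1121253
= 11212530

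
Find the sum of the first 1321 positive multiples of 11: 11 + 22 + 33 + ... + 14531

Factor out 11: = 11(1 + 2 + ... + 1321) = 11 × n(n+1)/2
= 11 × 1321×1322/2
= 11 × 873181
= 9604991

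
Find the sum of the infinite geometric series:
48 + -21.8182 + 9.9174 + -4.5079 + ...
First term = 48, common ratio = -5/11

For |r| < 1, S = a / (1 - r)
S = 48 / (1 - (-5/11))
S = 48 / (16/11)
S = 33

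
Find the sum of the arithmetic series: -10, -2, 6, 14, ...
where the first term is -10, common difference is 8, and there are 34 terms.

Sₙ = n/2 × (first + last)
Last term = a + (n-1)d = -10 + (34-1)×8 = 254
S_34 = 34/2 × (-10 + 254)
S_34 = 34/2 × 244 = 4148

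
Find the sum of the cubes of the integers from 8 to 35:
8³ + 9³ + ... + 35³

Use ∑_{k=1}^{n} k³ = [n(n+1)/2]², then subtract the first 7 terms.
∑_{k=1}^{35} k³ = [35×36/2]² = 630² = 396900
∑_{k=1}^{7} k³ = [7×8/2]² = 28² = 784
∑_{k=8}^{35} k³ = 396900 - 784 = 396116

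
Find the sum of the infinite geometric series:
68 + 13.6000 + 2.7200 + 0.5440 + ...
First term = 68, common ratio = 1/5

For |r| < 1, S = a / (1 - r)
S = 68 / (1 - (1/5))
S = 68 / (4/5)
S = 85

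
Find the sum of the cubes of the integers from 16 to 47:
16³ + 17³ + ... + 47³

Use ∑_{k=1}^{n} k³ = [n(n+1)/2]², then subtract the first 15 terms.
∑_{k=1}^{47} k³ = [47×48/2]² = 1128² = 1272384
∑_{k=1}^{15} k³ = [15×16/2]² = 120² = 14400
∑_{k=16}^{47} k³ = 1272384 - 14400 = 1257984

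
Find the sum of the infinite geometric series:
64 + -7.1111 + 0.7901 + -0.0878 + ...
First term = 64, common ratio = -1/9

For |r| < 1, S = a / (1 - r)
S = 64 / (1 - (-1/9))
S = 64 / (10/9)
S = 288/5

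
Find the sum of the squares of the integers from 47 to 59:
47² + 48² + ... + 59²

Use ∑_{k=1}^{n} k² = n(n+1)(2n+1)/6, then subtract the first 46 terms.
∑_{k=1}^{59} k² = 59×60×119/6 = 70210
∑_{k=1}^{46} k² = 46×47×93/6 = 33511
∑_{k=47}^{59} k² = 70210 - 33511 = 36699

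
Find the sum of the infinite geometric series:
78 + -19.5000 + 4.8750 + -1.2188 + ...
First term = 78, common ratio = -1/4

For |r| < 1, S = a / (1 - r)
S = 78 / (1 - (-1/4))
S = 78 / (5/4)
S = 312/5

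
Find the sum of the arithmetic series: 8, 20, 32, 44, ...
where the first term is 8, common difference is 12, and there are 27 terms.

Sₙ = n/2 × (first + last)
Last term = a + (n-1)d = 8 + (27-1)×12 = 320
S_27 = 27/2 × (8 + 320)
S_27 = 27/2 × 328 = 4428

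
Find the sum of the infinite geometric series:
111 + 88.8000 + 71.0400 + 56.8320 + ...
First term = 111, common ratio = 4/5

For |r| < 1, S = a / (1 - r)
S = 111 / (1 - (4/5))
S = 111 / (1/5)
S = 555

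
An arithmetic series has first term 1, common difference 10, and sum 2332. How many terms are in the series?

Using S = n/2 × [2a + (n-1)d]
2332 = n/2 × [2(1) + (n-1)(10)]
2332 = n/2 × [2 + 10n - 10]
4664 = n × [-8 + 10n]
10n² + (-8)n - 4664 = 0
Discriminant: Δ = (-8)² - 4(10)(-4664) = 64 + 186560 = 186624
√Δ = 432
n = [-(-8) + √Δ] / (2·10) = (8 + 432) / 20 = 440 / 20 = 22
(The negative root is discarded since n must be a positive integer.)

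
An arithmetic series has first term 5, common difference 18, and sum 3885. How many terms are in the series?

Using S = n/2 × [2a + (n-1)d]
3885 = n/2 × [2(5) + (n-1)(18)]
3885 = n/2 × [10 + 18n - 18]
7770 = n × [-8 + 18n]
18n² + (-8)n - 7770 = 0
Discriminant: Δ = (-8)² - 4(18)(-7770) = 64 + 559440 = 559504
√Δ = 748
n = [-(-8) + √Δ] / (2·18) = (8 + 748) / 36 = 756 / 36 = 21
(The negative root is discarded since n must be a positive integer.)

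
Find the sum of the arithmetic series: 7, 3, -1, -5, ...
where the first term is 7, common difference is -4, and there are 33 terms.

Sₙ = n/2 × (first + last)
Last term = a + (n-1)d = 7 + (33-1)×(-4) = -121
S_33 = 33/2 × (7 + (-121))
S_33 = 33/2 × (-114) = -1881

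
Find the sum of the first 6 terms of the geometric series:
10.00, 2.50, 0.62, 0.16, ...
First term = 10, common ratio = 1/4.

Sₙ = a(1 - rⁿ) / (1 - r)
S_6 = 10(1 - (1/4)^6) / (1 - (1/4))
S_6 = 10(1 - (1/4096)) / (3/4)
S_6 = 6825/512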